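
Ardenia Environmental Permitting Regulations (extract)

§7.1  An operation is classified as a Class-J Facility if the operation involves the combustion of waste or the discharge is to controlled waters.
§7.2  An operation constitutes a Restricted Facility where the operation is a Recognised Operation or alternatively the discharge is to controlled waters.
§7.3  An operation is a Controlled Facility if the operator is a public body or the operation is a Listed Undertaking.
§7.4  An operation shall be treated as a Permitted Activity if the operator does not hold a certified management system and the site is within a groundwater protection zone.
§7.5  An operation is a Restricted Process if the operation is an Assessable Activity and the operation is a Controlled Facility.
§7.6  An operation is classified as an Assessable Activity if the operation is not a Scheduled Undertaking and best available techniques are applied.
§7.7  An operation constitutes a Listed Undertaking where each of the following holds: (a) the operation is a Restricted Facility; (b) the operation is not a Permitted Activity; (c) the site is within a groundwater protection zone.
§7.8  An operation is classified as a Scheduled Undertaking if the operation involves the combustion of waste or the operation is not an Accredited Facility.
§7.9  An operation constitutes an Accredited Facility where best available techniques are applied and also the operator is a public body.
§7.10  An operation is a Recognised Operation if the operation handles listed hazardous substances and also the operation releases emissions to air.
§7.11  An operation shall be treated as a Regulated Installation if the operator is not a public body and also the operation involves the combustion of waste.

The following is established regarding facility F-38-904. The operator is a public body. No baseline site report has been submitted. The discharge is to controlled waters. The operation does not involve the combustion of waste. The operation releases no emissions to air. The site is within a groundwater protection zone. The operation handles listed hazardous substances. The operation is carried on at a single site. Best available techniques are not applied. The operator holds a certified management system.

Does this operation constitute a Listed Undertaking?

§7.10 — Recognised Operation: [the operation handles listed hazardous substances? yes] AND [the operation releases emissions to air? no] → not satisfied.
§7.2 — Restricted Facility: [Recognised Operation (§7.10)? no] OR [the discharge is to controlled waters? yes] → satisfied.
§7.4 — Permitted Activity: [the operator does not hold a certified management system? no] AND [the site is within a groundwater protection zone? yes] → not satisfied.
§7.7 — Listed Undertaking: [Restricted Facility (§7.2)? yes] AND [not a Permitted Activity (§7.4)? yes] AND [the site is within a groundwater protection zone? yes] → satisfied.

Yes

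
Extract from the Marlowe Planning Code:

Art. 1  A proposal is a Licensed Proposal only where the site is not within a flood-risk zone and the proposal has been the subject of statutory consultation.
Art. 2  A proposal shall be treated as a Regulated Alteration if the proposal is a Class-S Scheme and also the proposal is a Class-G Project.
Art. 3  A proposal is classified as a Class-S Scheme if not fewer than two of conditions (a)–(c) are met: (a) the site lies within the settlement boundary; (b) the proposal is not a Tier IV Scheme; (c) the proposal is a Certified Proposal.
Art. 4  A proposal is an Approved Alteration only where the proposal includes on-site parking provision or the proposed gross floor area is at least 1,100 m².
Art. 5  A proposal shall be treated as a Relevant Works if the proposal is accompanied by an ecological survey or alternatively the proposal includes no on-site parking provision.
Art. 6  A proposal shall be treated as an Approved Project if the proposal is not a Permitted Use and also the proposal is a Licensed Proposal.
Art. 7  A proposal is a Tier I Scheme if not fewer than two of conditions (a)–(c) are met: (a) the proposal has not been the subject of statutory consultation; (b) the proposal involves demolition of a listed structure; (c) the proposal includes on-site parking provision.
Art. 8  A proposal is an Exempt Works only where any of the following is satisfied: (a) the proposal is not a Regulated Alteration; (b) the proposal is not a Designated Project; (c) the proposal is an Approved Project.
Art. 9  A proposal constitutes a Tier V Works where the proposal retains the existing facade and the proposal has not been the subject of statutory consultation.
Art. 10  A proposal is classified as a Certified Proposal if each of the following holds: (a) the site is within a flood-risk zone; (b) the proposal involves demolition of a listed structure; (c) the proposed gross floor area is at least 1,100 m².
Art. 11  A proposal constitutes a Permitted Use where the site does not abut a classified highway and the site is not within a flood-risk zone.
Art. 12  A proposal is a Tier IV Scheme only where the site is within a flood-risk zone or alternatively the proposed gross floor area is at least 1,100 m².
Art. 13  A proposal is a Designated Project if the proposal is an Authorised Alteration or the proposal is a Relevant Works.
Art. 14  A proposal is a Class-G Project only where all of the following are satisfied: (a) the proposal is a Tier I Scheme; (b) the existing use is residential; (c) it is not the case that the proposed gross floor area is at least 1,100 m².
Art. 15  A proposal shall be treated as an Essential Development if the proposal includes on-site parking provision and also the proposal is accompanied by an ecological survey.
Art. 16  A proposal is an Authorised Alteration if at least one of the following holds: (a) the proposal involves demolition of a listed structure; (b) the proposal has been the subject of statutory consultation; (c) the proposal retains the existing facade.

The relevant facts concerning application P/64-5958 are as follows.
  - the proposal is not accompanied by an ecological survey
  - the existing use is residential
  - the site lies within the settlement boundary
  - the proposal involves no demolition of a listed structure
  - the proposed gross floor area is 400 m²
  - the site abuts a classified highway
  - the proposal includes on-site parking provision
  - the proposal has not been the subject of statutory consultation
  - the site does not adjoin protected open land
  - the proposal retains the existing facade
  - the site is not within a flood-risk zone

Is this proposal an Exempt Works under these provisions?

article 12 — Tier IV Scheme: [the site is within a flood-risk zone? no] OR [proposed gross floor area: 400 m² ≥ 1,100 m²? no] → not satisfied.
article 10 — Certified Proposal: [the site is within a flood-risk zone? no] AND [the proposal involves demolition of a listed structure? no] AND [proposed gross floor area: 400 m² ≥ 1,100 m²? no] → not satisfied.
article 3 — Class-S Scheme: the site lies within the settlement boundary? yes; not a Tier IV Scheme (article 12)? yes; Certified Proposal (article 10)? no — 2 of 3 hold (need ≥2) → satisfied.
article 7 — Tier I Scheme: the proposal has not been the subject of statutory consultation? yes; the proposal involves demolition of a listed structure? no; the proposal includes on-site parking provision? yes — 2 of 3 hold (need ≥2) → satisfied.
article 14 — Class-G Project: [Tier I Scheme (article 7)? yes] AND [the existing use is residential? yes] AND [proposed gross floor area: 400 m² ≥ 1,100 m²? no, so negated condition yes] → satisfied.
article 2 — Regulated Alteration: [Class-S Scheme (article 3)? yes] AND [Class-G Project (article 14)? yes] → satisfied.
article 16 — Authorised Alteration: [the proposal involves demolition of a listed structure? no] OR [the proposal has been the subject of statutory consultation? no] OR [the proposal retains the existing facade? yes] → satisfied.
article 5 — Relevant Works: [the proposal is accompanied by an ecological survey? no] OR [the proposal includes no on-site parking provision? no] → not satisfied.
article 13 — Designated Project: [Authorised Alteration (article 16)? yes] OR [Relevant Works (article 5)? no] → satisfied.
article 11 — Permitted Use: [the site does not abut a classified highway? no] AND [the site is not within a flood-risk zone? yes] → not satisfied.
article 1 — Licensed Proposal: [the site is not within a flood-risk zone? yes] AND [the proposal has been the subject of statutory consultation? no] → not satisfied.
article 6 — Approved Project: [not a Permitted Use (article 11)? yes] AND [Licensed Proposal (article 1)? no] → not satisfied.
article 8 — Exempt Works: [not a Regulated Alteration (article 2)? no] OR [not a Designated Project (article 13)? no] OR [Approved Project (article 6)? no] → not satisfied.

No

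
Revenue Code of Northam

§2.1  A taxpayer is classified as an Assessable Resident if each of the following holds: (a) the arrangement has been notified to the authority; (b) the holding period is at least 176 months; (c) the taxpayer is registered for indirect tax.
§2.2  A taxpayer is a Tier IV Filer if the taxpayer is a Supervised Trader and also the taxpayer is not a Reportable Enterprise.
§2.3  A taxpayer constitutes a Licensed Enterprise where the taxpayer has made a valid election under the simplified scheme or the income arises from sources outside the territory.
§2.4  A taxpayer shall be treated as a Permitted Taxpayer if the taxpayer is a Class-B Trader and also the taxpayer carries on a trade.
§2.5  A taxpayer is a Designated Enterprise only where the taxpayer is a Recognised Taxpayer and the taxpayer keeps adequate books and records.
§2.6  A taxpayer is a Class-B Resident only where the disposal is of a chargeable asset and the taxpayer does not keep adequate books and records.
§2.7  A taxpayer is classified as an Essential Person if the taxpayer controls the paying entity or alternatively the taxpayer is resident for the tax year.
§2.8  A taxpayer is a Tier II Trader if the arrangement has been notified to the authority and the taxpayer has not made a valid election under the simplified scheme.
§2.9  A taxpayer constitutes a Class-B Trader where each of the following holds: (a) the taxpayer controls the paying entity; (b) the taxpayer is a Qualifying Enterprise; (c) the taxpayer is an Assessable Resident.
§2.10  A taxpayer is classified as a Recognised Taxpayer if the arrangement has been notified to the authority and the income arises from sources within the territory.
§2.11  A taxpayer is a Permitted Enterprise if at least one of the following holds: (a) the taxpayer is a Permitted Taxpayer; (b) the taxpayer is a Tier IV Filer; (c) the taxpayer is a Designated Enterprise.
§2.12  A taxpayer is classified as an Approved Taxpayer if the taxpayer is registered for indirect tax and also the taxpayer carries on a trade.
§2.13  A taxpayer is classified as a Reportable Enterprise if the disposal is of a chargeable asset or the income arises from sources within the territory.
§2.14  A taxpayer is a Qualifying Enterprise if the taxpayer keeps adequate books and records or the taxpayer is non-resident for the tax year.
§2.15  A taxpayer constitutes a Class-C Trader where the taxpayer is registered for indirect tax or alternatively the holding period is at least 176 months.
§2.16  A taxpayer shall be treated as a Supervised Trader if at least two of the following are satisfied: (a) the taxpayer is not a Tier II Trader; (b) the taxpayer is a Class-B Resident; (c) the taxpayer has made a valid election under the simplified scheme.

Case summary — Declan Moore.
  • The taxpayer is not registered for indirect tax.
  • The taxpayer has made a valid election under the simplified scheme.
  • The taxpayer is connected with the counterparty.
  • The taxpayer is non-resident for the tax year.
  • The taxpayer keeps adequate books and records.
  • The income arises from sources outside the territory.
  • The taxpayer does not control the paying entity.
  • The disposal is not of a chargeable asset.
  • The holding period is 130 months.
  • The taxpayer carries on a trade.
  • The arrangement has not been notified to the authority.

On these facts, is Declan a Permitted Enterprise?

Yes

Under §2.14: the taxpayer keeps adequate books and records? yes; or the taxpayer is non-resident for the tax year? yes. So the taxpayer is a Qualifying Enterprise.
Under §2.1: the arrangement has been notified to the authority? no; and holding period: 130 months ≥ 176 months? no; and the taxpayer is registered for indirect tax? no. So the taxpayer is not an Assessable Resident.
Under §2.9: the taxpayer controls the paying entity? no; and Qualifying Enterprise (§2.14)? yes; and Assessable Resident (§2.1)? no. So the taxpayer is not a Class-B Trader.
Under §2.4: Class-B Trader (§2.9)? no; and the taxpayer carries on a trade? yes. So the taxpayer is not a Permitted Taxpayer.
Under §2.8: the arrangement has been notified to the authority? no; and the taxpayer has not made a valid election under the simplified scheme? no. So the taxpayer is not a Tier II Trader.
Under §2.6: the disposal is of a chargeable asset? no; and the taxpayer does not keep adequate books and records? no. So the taxpayer is not a Class-B Resident.
Under §2.16: not a Tier II Trader (§2.8)? yes; Class-B Resident (§2.6)? no; the taxpayer has made a valid election under the simplified scheme? yes — 2 of 3 hold (need ≥2) → satisfied.
Under §2.13: the disposal is of a chargeable asset? no; or the income arises from sources within the territory? no. So the taxpayer is not a Reportable Enterprise.
Under §2.2: Supervised Trader (§2.16)? yes; and not a Reportable Enterprise (§2.13)? yes. So the taxpayer is a Tier IV Filer.
Under §2.10: the arrangement has been notified to the authority? no; and the income arises from sources within the territory? no. So the taxpayer is not a Recognised Taxpayer.
Under §2.5: Recognised Taxpayer (§2.10)? no; and the taxpayer keeps adequate books and records? yes. So the taxpayer is not a Designated Enterprise.
Under §2.11: Permitted Taxpayer (§2.4)? no; or Tier IV Filer (§2.2)? yes; or Designated Enterprise (§2.5)? no. So the taxpayer is a Permitted Enterprise.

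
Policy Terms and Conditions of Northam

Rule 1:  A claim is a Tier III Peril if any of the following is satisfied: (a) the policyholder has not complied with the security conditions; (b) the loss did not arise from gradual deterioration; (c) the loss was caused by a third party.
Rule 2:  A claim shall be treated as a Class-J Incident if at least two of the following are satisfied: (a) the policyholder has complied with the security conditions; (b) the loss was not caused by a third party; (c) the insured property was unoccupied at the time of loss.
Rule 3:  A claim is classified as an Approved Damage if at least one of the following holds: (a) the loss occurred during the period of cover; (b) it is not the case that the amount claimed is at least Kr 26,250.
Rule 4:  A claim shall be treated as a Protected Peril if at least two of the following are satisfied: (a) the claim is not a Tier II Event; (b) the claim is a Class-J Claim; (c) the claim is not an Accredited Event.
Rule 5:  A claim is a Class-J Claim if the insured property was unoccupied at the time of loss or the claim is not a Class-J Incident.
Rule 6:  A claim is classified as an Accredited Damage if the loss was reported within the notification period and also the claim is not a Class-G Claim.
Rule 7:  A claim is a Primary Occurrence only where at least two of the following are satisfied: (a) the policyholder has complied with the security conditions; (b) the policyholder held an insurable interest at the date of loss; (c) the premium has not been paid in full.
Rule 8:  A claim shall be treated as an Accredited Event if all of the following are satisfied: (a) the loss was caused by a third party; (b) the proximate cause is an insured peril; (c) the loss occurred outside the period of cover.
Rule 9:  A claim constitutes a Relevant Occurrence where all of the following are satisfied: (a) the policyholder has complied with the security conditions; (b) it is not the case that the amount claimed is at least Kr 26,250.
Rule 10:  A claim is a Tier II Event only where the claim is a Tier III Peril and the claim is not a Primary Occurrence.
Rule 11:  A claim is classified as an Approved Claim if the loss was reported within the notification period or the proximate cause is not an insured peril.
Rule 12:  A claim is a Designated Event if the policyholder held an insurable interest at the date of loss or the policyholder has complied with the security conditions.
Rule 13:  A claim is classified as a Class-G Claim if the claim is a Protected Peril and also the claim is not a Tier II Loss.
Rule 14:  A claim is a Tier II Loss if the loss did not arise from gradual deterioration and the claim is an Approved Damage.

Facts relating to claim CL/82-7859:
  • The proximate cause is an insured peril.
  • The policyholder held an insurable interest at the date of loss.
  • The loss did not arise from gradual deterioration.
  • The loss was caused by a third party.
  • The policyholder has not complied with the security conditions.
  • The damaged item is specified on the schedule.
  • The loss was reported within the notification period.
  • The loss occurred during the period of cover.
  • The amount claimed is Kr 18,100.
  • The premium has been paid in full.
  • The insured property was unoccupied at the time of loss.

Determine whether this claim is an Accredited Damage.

Yes

rule 1 — Tier III Peril: [the policyholder has not complied with the security conditions? yes] OR [the loss did not arise from gradual deterioration? yes] OR [the loss was caused by a third party? yes] → satisfied.
rule 7 — Primary Occurrence: the policyholder has complied with the security conditions? no; the policyholder held an insurable interest at the date of loss? yes; the premium has not been paid in full? no — 1 of 3 hold (need ≥2) → not satisfied.
rule 10 — Tier II Event: [Tier III Peril (rule 1)? yes] AND [not a Primary Occurrence (rule 7)? yes] → satisfied.
rule 2 — Class-J Incident: the policyholder has complied with the security conditions? no; the loss was not caused by a third party? no; the insured property was unoccupied at the time of loss? yes — 1 of 3 hold (need ≥2) → not satisfied.
rule 5 — Class-J Claim: [the insured property was unoccupied at the time of loss? yes] OR [not a Class-J Incident (rule 2)? yes] → satisfied.
rule 8 — Accredited Event: [the loss was caused by a third party? yes] AND [the proximate cause is an insured peril? yes] AND [the loss occurred outside the period of cover? no] → not satisfied.
rule 4 — Protected Peril: not a Tier II Event (rule 10)? no; Class-J Claim (rule 5)? yes; not an Accredited Event (rule 8)? yes — 2 of 3 hold (need ≥2) → satisfied.
rule 3 — Approved Damage: [the loss occurred during the period of cover? yes] OR [amount claimed: Kr 18,100 ≥ Kr 26,250? no, so negated condition yes] → satisfied.
rule 14 — Tier II Loss: [the loss did not arise from gradual deterioration? yes] AND [Approved Damage (rule 3)? yes] → satisfied.
rule 13 — Class-G Claim: [Protected Peril (rule 4)? yes] AND [not a Tier II Loss (rule 14)? no] → not satisfied.
rule 6 — Accredited Damage: [the loss was reported within the notification period? yes] AND [not a Class-G Claim (rule 13)? yes] → satisfied.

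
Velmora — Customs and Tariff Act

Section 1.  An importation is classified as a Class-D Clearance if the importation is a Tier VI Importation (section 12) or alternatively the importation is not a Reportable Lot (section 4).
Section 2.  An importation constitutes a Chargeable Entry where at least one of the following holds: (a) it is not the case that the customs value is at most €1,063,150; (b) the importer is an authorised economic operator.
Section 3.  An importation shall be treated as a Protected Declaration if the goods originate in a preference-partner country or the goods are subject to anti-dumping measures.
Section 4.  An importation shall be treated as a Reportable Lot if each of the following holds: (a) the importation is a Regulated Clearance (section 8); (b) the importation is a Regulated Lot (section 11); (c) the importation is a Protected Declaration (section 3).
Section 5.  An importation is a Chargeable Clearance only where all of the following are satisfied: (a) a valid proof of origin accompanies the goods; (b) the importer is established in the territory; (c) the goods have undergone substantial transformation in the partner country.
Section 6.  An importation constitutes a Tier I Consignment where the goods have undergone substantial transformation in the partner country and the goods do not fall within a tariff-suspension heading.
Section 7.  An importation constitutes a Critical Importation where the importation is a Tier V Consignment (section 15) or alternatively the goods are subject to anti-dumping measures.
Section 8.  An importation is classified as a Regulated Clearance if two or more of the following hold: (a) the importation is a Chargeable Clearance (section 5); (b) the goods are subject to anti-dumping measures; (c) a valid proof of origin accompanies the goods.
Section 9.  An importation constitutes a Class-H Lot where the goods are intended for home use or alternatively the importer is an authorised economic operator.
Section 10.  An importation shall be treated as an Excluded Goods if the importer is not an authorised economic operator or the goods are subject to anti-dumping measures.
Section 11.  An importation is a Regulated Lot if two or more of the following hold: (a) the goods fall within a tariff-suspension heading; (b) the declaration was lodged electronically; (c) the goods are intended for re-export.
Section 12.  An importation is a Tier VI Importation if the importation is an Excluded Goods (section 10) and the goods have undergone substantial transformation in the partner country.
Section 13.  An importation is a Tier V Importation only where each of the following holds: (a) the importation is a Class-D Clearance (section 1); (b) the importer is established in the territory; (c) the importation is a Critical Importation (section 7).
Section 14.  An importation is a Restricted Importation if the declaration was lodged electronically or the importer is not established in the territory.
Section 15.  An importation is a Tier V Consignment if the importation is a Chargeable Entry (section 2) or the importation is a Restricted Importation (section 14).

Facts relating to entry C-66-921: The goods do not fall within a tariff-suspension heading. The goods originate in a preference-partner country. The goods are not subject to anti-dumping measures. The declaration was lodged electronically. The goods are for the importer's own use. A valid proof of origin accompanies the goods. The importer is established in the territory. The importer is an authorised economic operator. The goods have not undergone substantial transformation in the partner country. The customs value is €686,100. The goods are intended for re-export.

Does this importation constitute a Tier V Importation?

section 10 — Excluded Goods: [the importer is not an authorised economic operator? no] OR [the goods are subject to anti-dumping measures? no] → not satisfied.
section 12 — Tier VI Importation: [Excluded Goods (section 10)? no] AND [the goods have undergone substantial transformation in the partner country? no] → not satisfied.
section 5 — Chargeable Clearance: [a valid proof of origin accompanies the goods? yes] AND [the importer is established in the territory? yes] AND [the goods have undergone substantial transformation in the partner country? no] → not satisfied.
section 8 — Regulated Clearance: Chargeable Clearance (section 5)? no; the goods are subject to anti-dumping measures? no; a valid proof of origin accompanies the goods? yes — 1 of 3 hold (need ≥2) → not satisfied.
section 11 — Regulated Lot: the goods fall within a tariff-suspension heading? no; the declaration was lodged electronically? yes; the goods are intended for re-export? yes — 2 of 3 hold (need ≥2) → satisfied.
section 3 — Protected Declaration: [the goods originate in a preference-partner country? yes] OR [the goods are subject to anti-dumping measures? no] → satisfied.
section 4 — Reportable Lot: [Regulated Clearance (section 8)? no] AND [Regulated Lot (section 11)? yes] AND [Protected Declaration (section 3)? yes] → not satisfied.
section 1 — Class-D Clearance: [Tier VI Importation (section 12)? no] OR [not a Reportable Lot (section 4)? yes] → satisfied.
section 2 — Chargeable Entry: [customs value: €686,100 ≤ €1,063,150? yes, so negated condition no] OR [the importer is an authorised economic operator? yes] → satisfied.
section 14 — Restricted Importation: [the declaration was lodged electronically? yes] OR [the importer is not established in the territory? no] → satisfied.
section 15 — Tier V Consignment: [Chargeable Entry (section 2)? yes] OR [Restricted Importation (section 14)? yes] → satisfied.
section 7 — Critical Importation: [Tier V Consignment (section 15)? yes] OR [the goods are subject to anti-dumping measures? no] → satisfied.
section 13 — Tier V Importation: [Class-D Clearance (section 1)? yes] AND [the importer is established in the territory? yes] AND [Critical Importation (section 7)? yes] → satisfied.

Yes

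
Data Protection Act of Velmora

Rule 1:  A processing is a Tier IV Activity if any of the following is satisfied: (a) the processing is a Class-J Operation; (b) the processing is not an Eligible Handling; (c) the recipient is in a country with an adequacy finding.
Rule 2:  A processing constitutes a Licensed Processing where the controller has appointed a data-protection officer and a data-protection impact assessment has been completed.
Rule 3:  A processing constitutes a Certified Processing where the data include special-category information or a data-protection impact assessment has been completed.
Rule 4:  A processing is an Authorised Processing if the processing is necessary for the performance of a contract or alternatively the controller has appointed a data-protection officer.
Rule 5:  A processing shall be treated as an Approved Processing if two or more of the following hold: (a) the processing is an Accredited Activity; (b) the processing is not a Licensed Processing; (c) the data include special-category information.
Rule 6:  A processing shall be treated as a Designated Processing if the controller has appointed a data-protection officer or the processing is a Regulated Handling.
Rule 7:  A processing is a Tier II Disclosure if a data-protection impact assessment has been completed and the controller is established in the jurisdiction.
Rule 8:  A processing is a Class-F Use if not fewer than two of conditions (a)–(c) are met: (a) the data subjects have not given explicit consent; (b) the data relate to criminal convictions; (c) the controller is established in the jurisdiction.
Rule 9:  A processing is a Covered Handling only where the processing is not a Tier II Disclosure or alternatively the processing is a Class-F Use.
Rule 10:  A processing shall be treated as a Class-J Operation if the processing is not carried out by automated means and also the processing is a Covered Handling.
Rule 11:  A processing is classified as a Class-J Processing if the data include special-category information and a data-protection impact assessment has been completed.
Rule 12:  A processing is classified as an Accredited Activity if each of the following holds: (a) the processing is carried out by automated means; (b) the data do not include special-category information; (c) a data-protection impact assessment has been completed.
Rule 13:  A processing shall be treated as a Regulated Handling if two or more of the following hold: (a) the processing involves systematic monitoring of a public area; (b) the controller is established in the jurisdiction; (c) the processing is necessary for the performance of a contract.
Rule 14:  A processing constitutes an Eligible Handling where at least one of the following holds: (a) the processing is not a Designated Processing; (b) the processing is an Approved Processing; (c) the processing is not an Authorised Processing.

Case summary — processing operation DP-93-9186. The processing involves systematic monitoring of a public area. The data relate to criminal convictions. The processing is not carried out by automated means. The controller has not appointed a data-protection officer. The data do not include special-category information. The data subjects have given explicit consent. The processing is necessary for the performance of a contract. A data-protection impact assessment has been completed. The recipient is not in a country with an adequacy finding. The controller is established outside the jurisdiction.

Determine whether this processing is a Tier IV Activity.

Yes

rule 7 — Tier II Disclosure: [a data-protection impact assessment has been completed? yes] AND [the controller is established in the jurisdiction? no] → not satisfied.
rule 8 — Class-F Use: the data subjects have not given explicit consent? no; the data relate to criminal convictions? yes; the controller is established in the jurisdiction? no — 1 of 3 hold (need ≥2) → not satisfied.
rule 9 — Covered Handling: [not a Tier II Disclosure (rule 7)? yes] OR [Class-F Use (rule 8)? no] → satisfied.
rule 10 — Class-J Operation: [the processing is not carried out by automated means? yes] AND [Covered Handling (rule 9)? yes] → satisfied.
rule 13 — Regulated Handling: the processing involves systematic monitoring of a public area? yes; the controller is established in the jurisdiction? no; the processing is necessary for the performance of a contract? yes — 2 of 3 hold (need ≥2) → satisfied.
rule 6 — Designated Processing: [the controller has appointed a data-protection officer? no] OR [Regulated Handling (rule 13)? yes] → satisfied.
rule 12 — Accredited Activity: [the processing is carried out by automated means? no] AND [the data do not include special-category information? yes] AND [a data-protection impact assessment has been completed? yes] → not satisfied.
rule 2 — Licensed Processing: [the controller has appointed a data-protection officer? no] AND [a data-protection impact assessment has been completed? yes] → not satisfied.
rule 5 — Approved Processing: Accredited Activity (rule 12)? no; not a Licensed Processing (rule 2)? yes; the data include special-category information? no — 1 of 3 hold (need ≥2) → not satisfied.
rule 4 — Authorised Processing: [the processing is necessary for the performance of a contract? yes] OR [the controller has appointed a data-protection officer? no] → satisfied.
rule 14 — Eligible Handling: [not a Designated Processing (rule 6)? no] OR [Approved Processing (rule 5)? no] OR [not an Authorised Processing (rule 4)? no] → not satisfied.
rule 1 — Tier IV Activity: [Class-J Operation (rule 10)? yes] OR [not an Eligible Handling (rule 14)? yes] OR [the recipient is in a country with an adequacy finding? no] → satisfied.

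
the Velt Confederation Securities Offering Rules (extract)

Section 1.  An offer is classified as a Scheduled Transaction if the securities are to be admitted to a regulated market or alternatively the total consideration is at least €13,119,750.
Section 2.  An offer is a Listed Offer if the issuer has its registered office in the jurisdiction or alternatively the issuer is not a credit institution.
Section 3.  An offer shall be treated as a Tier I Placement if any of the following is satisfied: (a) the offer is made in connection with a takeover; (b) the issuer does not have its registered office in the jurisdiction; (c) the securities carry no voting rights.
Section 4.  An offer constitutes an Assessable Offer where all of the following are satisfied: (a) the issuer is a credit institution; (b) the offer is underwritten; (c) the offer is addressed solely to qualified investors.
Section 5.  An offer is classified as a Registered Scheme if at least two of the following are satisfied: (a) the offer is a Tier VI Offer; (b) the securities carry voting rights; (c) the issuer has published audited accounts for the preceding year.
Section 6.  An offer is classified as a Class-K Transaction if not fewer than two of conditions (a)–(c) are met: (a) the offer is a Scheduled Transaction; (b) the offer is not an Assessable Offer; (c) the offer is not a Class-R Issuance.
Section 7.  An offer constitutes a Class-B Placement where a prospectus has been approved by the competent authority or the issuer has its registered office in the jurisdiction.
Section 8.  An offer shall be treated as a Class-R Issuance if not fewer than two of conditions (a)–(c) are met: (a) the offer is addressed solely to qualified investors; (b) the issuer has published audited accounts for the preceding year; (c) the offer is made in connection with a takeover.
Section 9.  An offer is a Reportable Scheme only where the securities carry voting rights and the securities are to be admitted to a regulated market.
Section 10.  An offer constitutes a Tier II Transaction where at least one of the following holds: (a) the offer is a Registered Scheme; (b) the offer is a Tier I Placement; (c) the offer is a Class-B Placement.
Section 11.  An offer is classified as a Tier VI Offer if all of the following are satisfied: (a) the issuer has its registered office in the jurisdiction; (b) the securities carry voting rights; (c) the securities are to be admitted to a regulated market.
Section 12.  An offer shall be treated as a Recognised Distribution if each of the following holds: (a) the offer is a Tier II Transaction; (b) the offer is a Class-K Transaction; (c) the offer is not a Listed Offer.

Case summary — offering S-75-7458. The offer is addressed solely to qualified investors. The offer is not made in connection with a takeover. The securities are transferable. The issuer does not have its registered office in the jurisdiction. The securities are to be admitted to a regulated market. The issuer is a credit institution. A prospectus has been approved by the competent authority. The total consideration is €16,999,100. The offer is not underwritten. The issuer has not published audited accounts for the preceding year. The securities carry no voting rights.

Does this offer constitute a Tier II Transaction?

Yes

section 11 — Tier VI Offer: [the issuer has its registered office in the jurisdiction? no] AND [the securities carry voting rights? no] AND [the securities are to be admitted to a regulated market? yes] → not satisfied.
section 5 — Registered Scheme: Tier VI Offer (section 11)? no; the securities carry voting rights? no; the issuer has published audited accounts for the preceding year? no — 0 of 3 hold (need ≥2) → not satisfied.
section 3 — Tier I Placement: [the offer is made in connection with a takeover? no] OR [the issuer does not have its registered office in the jurisdiction? yes] OR [the securities carry no voting rights? yes] → satisfied.
section 7 — Class-B Placement: [a prospectus has been approved by the competent authority? yes] OR [the issuer has its registered office in the jurisdiction? no] → satisfied.
section 10 — Tier II Transaction: [Registered Scheme (section 5)? no] OR [Tier I Placement (section 3)? yes] OR [Class-B Placement (section 7)? yes] → satisfied.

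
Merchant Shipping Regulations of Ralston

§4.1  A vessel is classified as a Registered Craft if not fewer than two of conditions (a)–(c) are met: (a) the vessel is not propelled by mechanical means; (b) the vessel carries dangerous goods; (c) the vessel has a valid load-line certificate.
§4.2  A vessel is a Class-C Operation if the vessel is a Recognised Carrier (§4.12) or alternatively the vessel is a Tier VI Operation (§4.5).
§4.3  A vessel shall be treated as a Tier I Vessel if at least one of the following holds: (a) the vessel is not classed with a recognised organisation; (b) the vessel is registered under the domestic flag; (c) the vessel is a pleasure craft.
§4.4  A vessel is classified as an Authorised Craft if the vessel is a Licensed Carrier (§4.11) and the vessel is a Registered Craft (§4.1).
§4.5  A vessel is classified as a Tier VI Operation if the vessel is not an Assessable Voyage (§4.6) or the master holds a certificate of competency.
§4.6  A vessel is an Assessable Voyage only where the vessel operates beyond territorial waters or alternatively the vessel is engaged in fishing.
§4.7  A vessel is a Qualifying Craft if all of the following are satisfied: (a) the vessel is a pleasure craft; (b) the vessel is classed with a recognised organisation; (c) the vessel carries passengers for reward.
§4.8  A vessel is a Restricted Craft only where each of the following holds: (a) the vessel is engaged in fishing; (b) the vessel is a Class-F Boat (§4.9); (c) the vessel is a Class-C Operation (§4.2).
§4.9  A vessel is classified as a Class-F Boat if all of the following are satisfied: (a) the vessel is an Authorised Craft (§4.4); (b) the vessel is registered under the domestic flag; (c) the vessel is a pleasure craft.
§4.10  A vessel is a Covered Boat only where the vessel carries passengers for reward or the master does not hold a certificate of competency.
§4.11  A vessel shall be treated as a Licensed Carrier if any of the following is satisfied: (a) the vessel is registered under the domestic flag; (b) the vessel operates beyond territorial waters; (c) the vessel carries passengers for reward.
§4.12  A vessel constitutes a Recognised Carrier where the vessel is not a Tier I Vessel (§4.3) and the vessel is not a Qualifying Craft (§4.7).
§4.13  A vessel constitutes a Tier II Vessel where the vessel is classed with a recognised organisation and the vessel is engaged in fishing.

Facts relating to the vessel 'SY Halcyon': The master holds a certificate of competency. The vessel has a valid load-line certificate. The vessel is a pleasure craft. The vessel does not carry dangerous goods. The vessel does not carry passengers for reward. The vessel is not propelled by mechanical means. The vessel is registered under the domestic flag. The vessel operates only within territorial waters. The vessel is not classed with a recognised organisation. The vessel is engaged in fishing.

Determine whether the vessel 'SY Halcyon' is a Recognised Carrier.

No

§4.3 — Tier I Vessel: [the vessel is not classed with a recognised organisation? yes] OR [the vessel is registered under the domestic flag? yes] OR [the vessel is a pleasure craft? yes] → satisfied.
§4.7 — Qualifying Craft: [the vessel is a pleasure craft? yes] AND [the vessel is classed with a recognised organisation? no] AND [the vessel carries passengers for reward? no] → not satisfied.
§4.12 — Recognised Carrier: [not a Tier I Vessel (§4.3)? no] AND [not a Qualifying Craft (§4.7)? yes] → not satisfied.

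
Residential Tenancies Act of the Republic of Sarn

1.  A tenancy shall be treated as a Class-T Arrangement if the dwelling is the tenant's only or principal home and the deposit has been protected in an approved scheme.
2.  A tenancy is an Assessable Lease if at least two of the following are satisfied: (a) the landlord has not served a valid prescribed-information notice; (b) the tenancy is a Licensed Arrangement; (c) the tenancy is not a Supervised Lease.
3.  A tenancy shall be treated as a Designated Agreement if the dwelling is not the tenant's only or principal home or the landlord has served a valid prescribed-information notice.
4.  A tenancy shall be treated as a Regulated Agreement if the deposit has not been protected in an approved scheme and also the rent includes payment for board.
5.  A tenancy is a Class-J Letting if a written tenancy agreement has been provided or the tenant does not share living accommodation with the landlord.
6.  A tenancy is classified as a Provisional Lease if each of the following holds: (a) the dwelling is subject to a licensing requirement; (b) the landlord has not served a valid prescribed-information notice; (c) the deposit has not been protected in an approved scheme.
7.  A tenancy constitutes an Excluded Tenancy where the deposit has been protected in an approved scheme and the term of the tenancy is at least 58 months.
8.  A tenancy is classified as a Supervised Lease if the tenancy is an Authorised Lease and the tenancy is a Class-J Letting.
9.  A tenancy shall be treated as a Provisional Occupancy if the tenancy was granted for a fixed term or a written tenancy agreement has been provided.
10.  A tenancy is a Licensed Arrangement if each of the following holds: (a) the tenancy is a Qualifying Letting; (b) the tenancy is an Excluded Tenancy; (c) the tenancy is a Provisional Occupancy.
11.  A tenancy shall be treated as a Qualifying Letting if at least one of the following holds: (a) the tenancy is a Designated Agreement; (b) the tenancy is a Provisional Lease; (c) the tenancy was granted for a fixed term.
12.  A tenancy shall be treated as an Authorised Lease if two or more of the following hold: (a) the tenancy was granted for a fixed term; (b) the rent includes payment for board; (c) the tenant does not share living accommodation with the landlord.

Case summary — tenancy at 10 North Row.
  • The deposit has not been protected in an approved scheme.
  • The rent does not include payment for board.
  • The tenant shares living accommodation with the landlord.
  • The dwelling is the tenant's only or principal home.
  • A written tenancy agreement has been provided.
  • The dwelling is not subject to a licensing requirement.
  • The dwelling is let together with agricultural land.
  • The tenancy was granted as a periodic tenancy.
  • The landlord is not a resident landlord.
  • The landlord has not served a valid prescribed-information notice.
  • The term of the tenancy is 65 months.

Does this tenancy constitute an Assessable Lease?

Under paragraph 3: the dwelling is not the tenant's only or principal home? no; or the landlord has served a valid prescribed-information notice? no. So the tenancy is not a Designated Agreement.
Under paragraph 6: the dwelling is subject to a licensing requirement? no; and the landlord has not served a valid prescribed-information notice? yes; and the deposit has not been protected in an approved scheme? yes. So the tenancy is not a Provisional Lease.
Under paragraph 11: Designated Agreement (paragraph 3)? no; or Provisional Lease (paragraph 6)? no; or the tenancy was granted for a fixed term? no. So the tenancy is not a Qualifying Letting.
Under paragraph 7: the deposit has been protected in an approved scheme? no; and term of the tenancy: 65 months ≥ 58 months? yes. So the tenancy is not an Excluded Tenancy.
Under paragraph 9: the tenancy was granted for a fixed term? no; or a written tenancy agreement has been provided? yes. So the tenancy is a Provisional Occupancy.
Under paragraph 10: Qualifying Letting (paragraph 11)? no; and Excluded Tenancy (paragraph 7)? no; and Provisional Occupancy (paragraph 9)? yes. So the tenancy is not a Licensed Arrangement.
Under paragraph 12: the tenancy was granted for a fixed term? no; the rent includes payment for board? no; the tenant does not share living accommodation with the landlord? no — 0 of 3 hold (need ≥2) → not satisfied.
Under paragraph 5: a written tenancy agreement has been provided? yes; or the tenant does not share living accommodation with the landlord? no. So the tenancy is a Class-J Letting.
Under paragraph 8: Authorised Lease (paragraph 12)? no; and Class-J Letting (paragraph 5)? yes. So the tenancy is not a Supervised Lease.
Under paragraph 2: the landlord has not served a valid prescribed-information notice? yes; Licensed Arrangement (paragraph 10)? no; not a Supervised Lease (paragraph 8)? yes — 2 of 3 hold (need ≥2) → satisfied.

Yes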